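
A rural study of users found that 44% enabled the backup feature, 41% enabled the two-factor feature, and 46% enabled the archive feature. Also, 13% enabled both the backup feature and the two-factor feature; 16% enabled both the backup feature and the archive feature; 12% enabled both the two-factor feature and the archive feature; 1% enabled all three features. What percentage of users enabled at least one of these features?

P(≥1) = 44 + 41 + 46 − 13 − 16 − 12 + 1 = 91%

91%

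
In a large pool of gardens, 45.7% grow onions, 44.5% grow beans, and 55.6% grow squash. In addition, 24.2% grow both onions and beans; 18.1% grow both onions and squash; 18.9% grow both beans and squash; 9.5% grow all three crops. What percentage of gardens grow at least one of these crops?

94.1%

P(union) = 45.7 + 44.5 + 55.6 − 24.2 − 18.1 − 18.9 + 9.5 = 94.1%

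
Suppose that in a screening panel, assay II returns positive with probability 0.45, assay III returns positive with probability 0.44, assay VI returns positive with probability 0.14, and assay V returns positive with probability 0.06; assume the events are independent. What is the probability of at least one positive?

0.7510128

Since the events are independent, P(none) is the product of the individual non-occurrence probabilities.
P(none) = (1 − 0.45) × (1 − 0.44) × (1 − 0.14) × (1 − 0.06) = 0.55 × 0.56 × 0.86 × 0.94 = 0.2489872
P(at least one) = 1 − 0.2489872 = 0.7510128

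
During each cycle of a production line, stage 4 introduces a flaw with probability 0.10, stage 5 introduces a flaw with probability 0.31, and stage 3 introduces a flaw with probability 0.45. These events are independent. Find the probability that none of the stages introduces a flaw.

0.34155

P(none) = (1 − 0.10) × (1 − 0.31) × (1 − 0.45) = 0.90 × 0.69 × 0.55 = 0.34155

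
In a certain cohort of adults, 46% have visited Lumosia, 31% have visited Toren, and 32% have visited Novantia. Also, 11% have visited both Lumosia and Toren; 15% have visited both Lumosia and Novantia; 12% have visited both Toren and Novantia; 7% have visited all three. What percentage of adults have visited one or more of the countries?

78%

Using inclusion–exclusion:
P(≥1) = 46 + 31 + 32 − 11 − 15 − 12 + 7 = 78%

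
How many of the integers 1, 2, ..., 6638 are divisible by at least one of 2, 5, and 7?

4362

Apply inclusion-exclusion:
floor(6638/2) + floor(6638/5) + floor(6638/7) − floor(6638/10) − floor(6638/14) − floor(6638/35) + floor(6638/70) = 3319 + 1327 + 948 − 663 − 474 − 189 + 94 = 4362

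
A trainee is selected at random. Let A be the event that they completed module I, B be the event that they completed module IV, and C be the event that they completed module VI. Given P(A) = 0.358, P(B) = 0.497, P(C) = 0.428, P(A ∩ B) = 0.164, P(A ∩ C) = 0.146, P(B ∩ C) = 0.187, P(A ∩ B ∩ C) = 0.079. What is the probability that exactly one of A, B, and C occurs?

By inclusion–exclusion (exactly-one form):
P(exactly one) = 0.358 + 0.497 + 0.428 − 2·0.164 − 2·0.146 − 2·0.187 + 3·0.079 = 0.526

0.526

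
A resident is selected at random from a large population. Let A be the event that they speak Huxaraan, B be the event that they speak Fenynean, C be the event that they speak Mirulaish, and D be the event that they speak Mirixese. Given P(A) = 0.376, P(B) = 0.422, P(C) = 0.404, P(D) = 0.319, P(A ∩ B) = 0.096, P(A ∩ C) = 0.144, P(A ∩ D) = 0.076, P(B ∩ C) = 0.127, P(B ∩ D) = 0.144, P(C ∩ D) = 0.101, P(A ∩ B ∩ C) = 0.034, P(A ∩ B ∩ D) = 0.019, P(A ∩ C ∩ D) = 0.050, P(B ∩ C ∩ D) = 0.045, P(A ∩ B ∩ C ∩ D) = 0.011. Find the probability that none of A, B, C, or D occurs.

Using inclusion–exclusion:
P(A ∪ B ∪ C ∪ D) = 0.376 + 0.422 + 0.404 + 0.319 − 0.096 − 0.144 − 0.076 − 0.127 − 0.144 − 0.101 + 0.034 + 0.019 + 0.050 + 0.045 − 0.011 = 0.970
P(none) = 1 − 0.970 = 0.030

0.030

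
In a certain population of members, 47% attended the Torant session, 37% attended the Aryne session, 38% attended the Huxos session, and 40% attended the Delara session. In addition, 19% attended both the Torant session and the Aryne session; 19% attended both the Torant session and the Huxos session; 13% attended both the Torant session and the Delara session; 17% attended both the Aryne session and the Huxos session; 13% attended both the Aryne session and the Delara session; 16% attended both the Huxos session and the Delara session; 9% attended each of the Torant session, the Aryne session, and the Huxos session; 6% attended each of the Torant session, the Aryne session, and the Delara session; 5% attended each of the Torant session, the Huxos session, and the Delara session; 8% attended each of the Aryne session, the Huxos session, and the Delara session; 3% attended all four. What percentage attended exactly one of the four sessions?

40%

P(exactly one) = 47 + 37 + 38 + 40 − 2·19 − 2·19 − 2·13 − 2·17 − 2·13 − 2·16 + 3·9 + 3·6 + 3·5 + 3·8 − 4·3 = 40%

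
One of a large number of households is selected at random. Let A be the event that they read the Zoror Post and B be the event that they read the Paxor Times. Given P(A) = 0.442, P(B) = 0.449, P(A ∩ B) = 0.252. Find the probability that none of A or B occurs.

0.361

Apply inclusion-exclusion:
P(A ∪ B) = 0.442 + 0.449 − 0.252 = 0.639
P(none) = 1 − 0.639 = 0.361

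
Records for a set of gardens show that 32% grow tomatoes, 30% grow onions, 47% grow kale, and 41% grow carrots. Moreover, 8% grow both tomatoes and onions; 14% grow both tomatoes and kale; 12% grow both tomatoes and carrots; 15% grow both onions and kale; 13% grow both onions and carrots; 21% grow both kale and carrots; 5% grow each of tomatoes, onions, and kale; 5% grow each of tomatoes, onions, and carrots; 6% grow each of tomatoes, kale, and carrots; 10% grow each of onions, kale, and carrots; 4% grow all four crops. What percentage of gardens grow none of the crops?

Apply inclusion-exclusion:
P(≥1) = 32 + 30 + 47 + 41 − 8 − 14 − 12 − 15 − 13 − 21 + 5 + 5 + 6 + 10 − 4 = 89%
P(none) = 100% − 89% = 11%

11%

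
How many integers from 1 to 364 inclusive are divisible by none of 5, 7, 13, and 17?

218

⌊364/5⌋ + ⌊364/7⌋ + ⌊364/13⌋ + ⌊364/17⌋ − ⌊364/35⌋ − ⌊364/65⌋ − ⌊364/85⌋ − ⌊364/91⌋ − ⌊364/119⌋ − ⌊364/221⌋ + ⌊364/455⌋ + ⌊364/595⌋ + ⌊364/1105⌋ + ⌊364/1547⌋ − ⌊364/7735⌋ = 72 + 52 + 28 + 21 − 10 − 5 − 4 − 4 − 3 − 1 + 0 + 0 + 0 + 0 − 0 = 146
364 − 146 = 218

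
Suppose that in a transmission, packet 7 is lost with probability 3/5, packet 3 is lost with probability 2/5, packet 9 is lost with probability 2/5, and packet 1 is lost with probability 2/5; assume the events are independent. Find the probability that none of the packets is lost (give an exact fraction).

54/625

Since the events are independent, P(none) is the product of the individual non-occurrence probabilities.
P(none) = (1 − 3/5) × (1 − 2/5) × (1 − 2/5) × (1 − 2/5) = 2/5 × 3/5 × 3/5 × 3/5 = 54/625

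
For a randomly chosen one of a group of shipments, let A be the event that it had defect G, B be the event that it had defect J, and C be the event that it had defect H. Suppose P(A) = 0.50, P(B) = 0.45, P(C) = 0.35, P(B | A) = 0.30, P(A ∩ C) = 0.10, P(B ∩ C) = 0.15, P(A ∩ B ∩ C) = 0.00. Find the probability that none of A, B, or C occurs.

0.10

P(A ∩ B) = P(A)·P(B|A) = 0.50 × 0.30 = 0.15
P(A ∪ B ∪ C) = 0.50 + 0.45 + 0.35 − 0.15 − 0.10 − 0.15 + 0.00 = 0.90
P(none) = 1 − 0.90 = 0.10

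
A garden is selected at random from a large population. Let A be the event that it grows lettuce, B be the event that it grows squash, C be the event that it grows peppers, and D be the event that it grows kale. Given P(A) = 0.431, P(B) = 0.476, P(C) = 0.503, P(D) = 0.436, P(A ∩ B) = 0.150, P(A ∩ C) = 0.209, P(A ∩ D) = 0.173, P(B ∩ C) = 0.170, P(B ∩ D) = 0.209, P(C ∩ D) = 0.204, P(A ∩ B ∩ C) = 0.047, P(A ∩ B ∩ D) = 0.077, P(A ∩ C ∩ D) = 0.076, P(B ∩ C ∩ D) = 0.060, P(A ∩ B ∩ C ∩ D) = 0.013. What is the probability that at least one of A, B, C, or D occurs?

0.978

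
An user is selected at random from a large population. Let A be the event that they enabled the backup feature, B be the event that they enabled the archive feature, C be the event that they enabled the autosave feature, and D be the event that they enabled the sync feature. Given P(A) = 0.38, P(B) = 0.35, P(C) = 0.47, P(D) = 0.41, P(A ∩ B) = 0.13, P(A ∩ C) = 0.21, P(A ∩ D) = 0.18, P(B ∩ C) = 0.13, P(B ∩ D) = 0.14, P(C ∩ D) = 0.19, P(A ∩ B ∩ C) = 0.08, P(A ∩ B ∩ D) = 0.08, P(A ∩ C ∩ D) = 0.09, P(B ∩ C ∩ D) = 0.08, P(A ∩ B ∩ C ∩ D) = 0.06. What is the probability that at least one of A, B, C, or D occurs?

Apply inclusion-exclusion:
P(A ∪ B ∪ C ∪ D) = 0.38 + 0.35 + 0.47 + 0.41 − 0.13 − 0.21 − 0.18 − 0.13 − 0.14 − 0.19 + 0.08 + 0.08 + 0.09 + 0.08 − 0.06 = 0.90

0.90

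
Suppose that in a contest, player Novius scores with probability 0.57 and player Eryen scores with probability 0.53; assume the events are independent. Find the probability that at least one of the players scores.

P(none) = (1 − 0.57) × (1 − 0.53) = 0.43 × 0.47 = 0.2021
P(at least one) = 1 − 0.2021 = 0.7979

0.7979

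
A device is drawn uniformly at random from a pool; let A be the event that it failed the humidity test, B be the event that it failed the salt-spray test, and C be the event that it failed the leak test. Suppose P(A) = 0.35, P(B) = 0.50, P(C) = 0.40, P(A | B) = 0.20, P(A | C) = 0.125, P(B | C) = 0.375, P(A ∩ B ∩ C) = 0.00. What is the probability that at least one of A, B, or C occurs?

P(A ∩ B) = P(B)·P(A|B) = 0.50 × 0.20 = 0.10
P(A ∩ C) = P(C)·P(A|C) = 0.40 × 0.125 = 0.05
P(B ∩ C) = P(C)·P(B|C) = 0.40 × 0.375 = 0.15
P(A ∪ B ∪ C) = 0.35 + 0.50 + 0.40 − 0.10 − 0.05 − 0.15 + 0.00 = 0.95

0.95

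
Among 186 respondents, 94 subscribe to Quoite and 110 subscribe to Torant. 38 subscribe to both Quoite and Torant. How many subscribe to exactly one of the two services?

128

Using the inclusion–exclusion count for exactly one event:
N(exactly one) = 94 + 110 − 2·38 = 128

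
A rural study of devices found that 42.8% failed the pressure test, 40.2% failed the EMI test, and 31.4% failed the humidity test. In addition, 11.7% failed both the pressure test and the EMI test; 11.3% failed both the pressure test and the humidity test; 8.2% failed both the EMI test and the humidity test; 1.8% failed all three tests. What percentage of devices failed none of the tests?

15.0%

By inclusion–exclusion:
P(≥1) = 42.8 + 40.2 + 31.4 − 11.7 − 11.3 − 8.2 + 1.8 = 85.0%
P(none) = 100% − 85.0% = 15.0%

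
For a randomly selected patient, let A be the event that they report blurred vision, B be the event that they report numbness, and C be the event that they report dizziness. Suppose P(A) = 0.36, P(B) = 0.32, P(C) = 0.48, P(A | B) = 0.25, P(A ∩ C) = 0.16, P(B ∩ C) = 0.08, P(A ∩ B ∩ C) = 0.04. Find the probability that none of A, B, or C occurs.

0.12

P(A ∩ B) = P(B)·P(A|B) = 0.32 × 0.25 = 0.08
Apply inclusion-exclusion:
P(A ∪ B ∪ C) = 0.36 + 0.32 + 0.48 − 0.08 − 0.16 − 0.08 + 0.04 = 0.88
P(none) = 1 − 0.88 = 0.12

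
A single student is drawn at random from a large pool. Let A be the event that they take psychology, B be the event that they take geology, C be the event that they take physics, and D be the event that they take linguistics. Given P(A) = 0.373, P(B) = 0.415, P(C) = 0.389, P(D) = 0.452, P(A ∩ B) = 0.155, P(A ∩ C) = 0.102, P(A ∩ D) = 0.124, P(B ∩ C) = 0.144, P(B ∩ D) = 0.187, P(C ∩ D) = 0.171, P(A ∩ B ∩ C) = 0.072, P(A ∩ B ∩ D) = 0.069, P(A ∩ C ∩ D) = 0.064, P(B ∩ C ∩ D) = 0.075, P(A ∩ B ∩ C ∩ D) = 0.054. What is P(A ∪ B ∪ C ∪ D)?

By inclusion-exclusion,
P(A ∪ B ∪ C ∪ D) = 0.373 + 0.415 + 0.389 + 0.452 − 0.155 − 0.102 − 0.124 − 0.144 − 0.187 − 0.171 + 0.072 + 0.069 + 0.064 + 0.075 − 0.054 = 0.972

0.972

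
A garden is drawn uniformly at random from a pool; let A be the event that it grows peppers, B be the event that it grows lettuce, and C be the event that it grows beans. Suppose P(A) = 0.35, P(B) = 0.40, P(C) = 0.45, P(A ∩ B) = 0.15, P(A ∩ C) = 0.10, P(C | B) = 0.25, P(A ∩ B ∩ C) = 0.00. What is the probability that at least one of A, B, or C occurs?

P(B ∩ C) = P(B)·P(C|B) = 0.40 × 0.25 = 0.10
P(A ∪ B ∪ C) = 0.35 + 0.40 + 0.45 − 0.15 − 0.10 − 0.10 + 0.00 = 0.85

0.85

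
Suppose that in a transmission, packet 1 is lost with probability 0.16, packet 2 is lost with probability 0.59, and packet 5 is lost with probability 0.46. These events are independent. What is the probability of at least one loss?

P(none) = (1 − 0.16) × (1 − 0.59) × (1 − 0.46) = 0.84 × 0.41 × 0.54 = 0.185976
P(at least one) = 1 − 0.185976 = 0.814024

0.814024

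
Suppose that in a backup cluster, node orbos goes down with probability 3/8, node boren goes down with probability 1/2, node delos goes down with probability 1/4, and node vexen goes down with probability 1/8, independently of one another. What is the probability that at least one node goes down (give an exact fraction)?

407/512

P(none) = (1 − 3/8) × (1 − 1/2) × (1 − 1/4) × (1 − 1/8) = 5/8 × 1/2 × 3/4 × 7/8 = 105/512
P(at least one) = 1 − 105/512 = 407/512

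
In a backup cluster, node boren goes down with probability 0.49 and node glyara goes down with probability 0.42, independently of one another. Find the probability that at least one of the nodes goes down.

0.7042

Independence gives P(none) = ∏(1 − pᵢ).
P(none) = (1 − 0.49) × (1 − 0.42) = 0.51 × 0.58 = 0.2958
P(at least one) = 1 − 0.2958 = 0.7042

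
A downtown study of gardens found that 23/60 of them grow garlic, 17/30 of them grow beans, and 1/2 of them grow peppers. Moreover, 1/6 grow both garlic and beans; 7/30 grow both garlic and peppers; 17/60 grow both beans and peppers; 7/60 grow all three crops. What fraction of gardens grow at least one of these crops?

53/60

Inclusion–exclusion gives
P(at least one) = 23/60 + 17/30 + 1/2 − 1/6 − 7/30 − 17/60 + 7/60 = 53/60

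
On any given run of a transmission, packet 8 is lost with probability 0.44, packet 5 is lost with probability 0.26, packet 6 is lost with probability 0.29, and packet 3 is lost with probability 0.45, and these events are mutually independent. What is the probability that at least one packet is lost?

0.8381768

Since the events are independent, P(none) is the product of the individual non-occurrence probabilities.
P(none) = (1 − 0.44) × (1 − 0.26) × (1 − 0.29) × (1 − 0.45) = 0.56 × 0.74 × 0.71 × 0.55 = 0.1618232
P(at least one) = 1 − 0.1618232 = 0.8381768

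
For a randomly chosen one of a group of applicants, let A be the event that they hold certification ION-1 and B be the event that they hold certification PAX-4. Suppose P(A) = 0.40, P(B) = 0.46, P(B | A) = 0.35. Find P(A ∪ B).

P(A ∩ B) = P(A)·P(B|A) = 0.40 × 0.35 = 0.14
P(A ∪ B) = 0.40 + 0.46 − 0.14 = 0.72

0.72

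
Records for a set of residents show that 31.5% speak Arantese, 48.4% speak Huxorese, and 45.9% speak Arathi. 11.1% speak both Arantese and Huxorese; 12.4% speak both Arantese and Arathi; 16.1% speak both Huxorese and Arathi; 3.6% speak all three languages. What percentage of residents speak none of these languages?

P(≥1) = 31.5 + 48.4 + 45.9 − 11.1 − 12.4 − 16.1 + 3.6 = 89.8%
P(none) = 100% − 89.8% = 10.2%

10.2%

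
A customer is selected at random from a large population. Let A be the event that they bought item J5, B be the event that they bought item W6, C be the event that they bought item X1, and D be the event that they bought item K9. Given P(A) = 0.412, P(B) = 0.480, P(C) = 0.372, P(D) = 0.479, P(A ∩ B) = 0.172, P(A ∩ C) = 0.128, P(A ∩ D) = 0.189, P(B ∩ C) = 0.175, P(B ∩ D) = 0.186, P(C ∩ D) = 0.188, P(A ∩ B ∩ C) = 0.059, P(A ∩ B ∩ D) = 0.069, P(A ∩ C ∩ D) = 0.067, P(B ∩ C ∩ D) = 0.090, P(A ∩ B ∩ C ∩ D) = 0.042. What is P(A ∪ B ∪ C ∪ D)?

By inclusion-exclusion,
P(A ∪ B ∪ C ∪ D) = 0.412 + 0.480 + 0.372 + 0.479 − 0.172 − 0.128 − 0.189 − 0.175 − 0.186 − 0.188 + 0.059 + 0.069 + 0.067 + 0.090 − 0.042 = 0.948

0.948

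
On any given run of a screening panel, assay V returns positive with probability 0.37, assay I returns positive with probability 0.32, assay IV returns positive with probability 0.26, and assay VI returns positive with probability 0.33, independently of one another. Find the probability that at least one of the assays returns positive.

P(none) = (1 − 0.37) × (1 − 0.32) × (1 − 0.26) × (1 − 0.33) = 0.63 × 0.68 × 0.74 × 0.67 = 0.21240072
P(at least one) = 1 − 0.21240072 = 0.78759928

0.78759928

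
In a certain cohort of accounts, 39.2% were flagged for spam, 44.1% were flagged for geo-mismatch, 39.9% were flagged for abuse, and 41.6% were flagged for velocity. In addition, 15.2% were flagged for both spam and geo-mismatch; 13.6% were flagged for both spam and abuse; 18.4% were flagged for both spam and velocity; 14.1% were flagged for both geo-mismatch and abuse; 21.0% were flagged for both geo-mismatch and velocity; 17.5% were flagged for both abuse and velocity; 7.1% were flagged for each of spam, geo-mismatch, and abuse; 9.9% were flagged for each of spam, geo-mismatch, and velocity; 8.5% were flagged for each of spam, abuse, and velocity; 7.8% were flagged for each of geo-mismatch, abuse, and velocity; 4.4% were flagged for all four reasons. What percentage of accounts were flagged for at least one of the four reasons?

93.9%

By inclusion-exclusion,
P(union) = 39.2 + 44.1 + 39.9 + 41.6 − 15.2 − 13.6 − 18.4 − 14.1 − 21.0 − 17.5 + 7.1 + 9.9 + 8.5 + 7.8 − 4.4 = 93.9%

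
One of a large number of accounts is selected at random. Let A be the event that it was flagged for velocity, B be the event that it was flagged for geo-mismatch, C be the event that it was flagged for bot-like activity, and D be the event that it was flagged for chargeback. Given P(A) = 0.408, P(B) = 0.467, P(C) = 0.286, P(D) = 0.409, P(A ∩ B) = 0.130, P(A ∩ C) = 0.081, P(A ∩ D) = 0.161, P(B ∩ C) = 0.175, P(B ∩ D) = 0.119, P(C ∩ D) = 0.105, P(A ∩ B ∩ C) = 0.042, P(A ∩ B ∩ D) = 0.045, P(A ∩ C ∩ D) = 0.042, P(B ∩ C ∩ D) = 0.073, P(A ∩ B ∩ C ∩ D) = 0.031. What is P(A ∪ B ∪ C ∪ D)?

0.970

By inclusion–exclusion:
P(A ∪ B ∪ C ∪ D) = 0.408 + 0.467 + 0.286 + 0.409 − 0.130 − 0.081 − 0.161 − 0.175 − 0.119 − 0.105 + 0.042 + 0.045 + 0.042 + 0.073 − 0.031 = 0.970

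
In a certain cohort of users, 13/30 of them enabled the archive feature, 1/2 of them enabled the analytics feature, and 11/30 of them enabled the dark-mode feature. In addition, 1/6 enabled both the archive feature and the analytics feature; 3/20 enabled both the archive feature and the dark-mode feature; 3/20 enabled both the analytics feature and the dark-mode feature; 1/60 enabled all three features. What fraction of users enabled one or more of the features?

P(union) = 13/30 + 1/2 + 11/30 − 1/6 − 3/20 − 3/20 + 1/60 = 17/20

17/20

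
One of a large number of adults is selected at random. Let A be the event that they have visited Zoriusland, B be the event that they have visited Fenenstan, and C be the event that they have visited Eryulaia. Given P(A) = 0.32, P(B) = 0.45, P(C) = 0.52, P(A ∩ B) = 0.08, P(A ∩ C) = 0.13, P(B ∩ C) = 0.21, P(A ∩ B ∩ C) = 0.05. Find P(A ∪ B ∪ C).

P(A ∪ B ∪ C) = 0.32 + 0.45 + 0.52 − 0.08 − 0.13 − 0.21 + 0.05 = 0.92

0.92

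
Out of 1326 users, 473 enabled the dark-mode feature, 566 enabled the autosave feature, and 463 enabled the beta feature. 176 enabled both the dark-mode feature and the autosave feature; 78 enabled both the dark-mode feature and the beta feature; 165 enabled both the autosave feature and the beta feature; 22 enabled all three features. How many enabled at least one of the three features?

1105

|at least one| = 473 + 566 + 463 − 176 − 78 − 165 + 22 = 1105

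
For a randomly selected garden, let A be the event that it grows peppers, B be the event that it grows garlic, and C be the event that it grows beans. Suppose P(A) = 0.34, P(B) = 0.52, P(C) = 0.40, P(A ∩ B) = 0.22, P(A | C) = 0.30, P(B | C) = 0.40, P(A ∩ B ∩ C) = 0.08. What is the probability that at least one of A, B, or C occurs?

0.84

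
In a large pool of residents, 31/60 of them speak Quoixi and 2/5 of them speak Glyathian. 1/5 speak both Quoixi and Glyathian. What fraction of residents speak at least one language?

43/60

P(union) = 31/60 + 2/5 − 1/5 = 43/60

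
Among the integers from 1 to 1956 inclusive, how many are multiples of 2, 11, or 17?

978 + 177 + 115 − 88 − 57 − 10 + 5 = 1120

1120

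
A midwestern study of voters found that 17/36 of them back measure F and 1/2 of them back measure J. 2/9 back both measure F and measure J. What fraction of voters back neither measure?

1/4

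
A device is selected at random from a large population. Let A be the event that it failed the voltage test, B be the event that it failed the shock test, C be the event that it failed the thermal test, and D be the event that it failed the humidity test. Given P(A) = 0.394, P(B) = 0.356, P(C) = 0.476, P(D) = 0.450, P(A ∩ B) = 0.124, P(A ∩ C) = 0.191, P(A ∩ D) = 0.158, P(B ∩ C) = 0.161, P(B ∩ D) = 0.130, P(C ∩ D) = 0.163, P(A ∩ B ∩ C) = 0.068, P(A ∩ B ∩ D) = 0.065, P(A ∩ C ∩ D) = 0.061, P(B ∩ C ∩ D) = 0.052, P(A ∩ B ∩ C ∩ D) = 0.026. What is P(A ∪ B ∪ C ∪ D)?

0.969

Inclusion–exclusion gives
P(A ∪ B ∪ C ∪ D) = 0.394 + 0.356 + 0.476 + 0.450 − 0.124 − 0.191 − 0.158 − 0.161 − 0.130 − 0.163 + 0.068 + 0.065 + 0.061 + 0.052 − 0.026 = 0.969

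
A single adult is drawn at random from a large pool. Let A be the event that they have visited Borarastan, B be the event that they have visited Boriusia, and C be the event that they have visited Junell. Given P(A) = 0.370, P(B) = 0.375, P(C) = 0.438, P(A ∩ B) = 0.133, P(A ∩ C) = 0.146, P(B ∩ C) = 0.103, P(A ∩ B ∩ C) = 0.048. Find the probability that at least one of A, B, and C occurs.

Using inclusion–exclusion:
P(A ∪ B ∪ C) = 0.370 + 0.375 + 0.438 − 0.133 − 0.146 − 0.103 + 0.048 = 0.849

0.849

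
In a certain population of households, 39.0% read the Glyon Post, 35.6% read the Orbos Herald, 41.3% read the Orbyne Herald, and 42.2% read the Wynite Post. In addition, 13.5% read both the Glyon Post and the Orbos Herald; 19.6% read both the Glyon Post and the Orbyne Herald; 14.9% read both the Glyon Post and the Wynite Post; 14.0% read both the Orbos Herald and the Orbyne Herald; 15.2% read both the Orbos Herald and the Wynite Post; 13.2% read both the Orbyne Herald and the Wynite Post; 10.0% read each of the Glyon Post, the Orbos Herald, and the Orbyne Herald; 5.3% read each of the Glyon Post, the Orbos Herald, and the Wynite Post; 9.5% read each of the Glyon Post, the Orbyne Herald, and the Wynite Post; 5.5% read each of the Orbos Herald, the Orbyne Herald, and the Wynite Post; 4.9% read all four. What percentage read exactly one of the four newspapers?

48.6%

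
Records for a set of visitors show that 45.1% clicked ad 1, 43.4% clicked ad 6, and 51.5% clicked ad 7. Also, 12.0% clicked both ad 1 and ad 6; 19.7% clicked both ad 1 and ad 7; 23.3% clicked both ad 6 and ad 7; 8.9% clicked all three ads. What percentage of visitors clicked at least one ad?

93.9%

P(≥1) = 45.1 + 43.4 + 51.5 − 12.0 − 19.7 − 23.3 + 8.9 = 93.9%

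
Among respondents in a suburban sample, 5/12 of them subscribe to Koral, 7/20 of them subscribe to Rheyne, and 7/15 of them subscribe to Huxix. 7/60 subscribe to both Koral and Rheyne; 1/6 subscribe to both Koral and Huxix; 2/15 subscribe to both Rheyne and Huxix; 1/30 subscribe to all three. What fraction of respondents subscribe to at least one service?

17/20

P(≥1) = 5/12 + 7/20 + 7/15 − 7/60 − 1/6 − 2/15 + 1/30 = 17/20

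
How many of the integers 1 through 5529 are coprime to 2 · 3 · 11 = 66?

Apply inclusion-exclusion:
2764 + 1843 + 502 − 921 − 251 − 167 + 83 = 3853
5529 − 3853 = 1676

1676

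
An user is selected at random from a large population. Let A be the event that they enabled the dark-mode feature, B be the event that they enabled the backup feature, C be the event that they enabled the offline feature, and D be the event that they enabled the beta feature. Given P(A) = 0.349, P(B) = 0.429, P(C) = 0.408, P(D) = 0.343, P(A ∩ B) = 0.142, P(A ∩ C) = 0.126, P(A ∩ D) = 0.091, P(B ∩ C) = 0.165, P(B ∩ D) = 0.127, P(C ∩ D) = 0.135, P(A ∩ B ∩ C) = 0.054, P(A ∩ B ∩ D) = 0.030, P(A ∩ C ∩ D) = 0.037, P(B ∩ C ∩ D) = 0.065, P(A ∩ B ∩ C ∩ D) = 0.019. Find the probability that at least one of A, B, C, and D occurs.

By inclusion-exclusion,
P(A ∪ B ∪ C ∪ D) = 0.349 + 0.429 + 0.408 + 0.343 − 0.142 − 0.126 − 0.091 − 0.165 − 0.127 − 0.135 + 0.054 + 0.030 + 0.037 + 0.065 − 0.019 = 0.910

0.910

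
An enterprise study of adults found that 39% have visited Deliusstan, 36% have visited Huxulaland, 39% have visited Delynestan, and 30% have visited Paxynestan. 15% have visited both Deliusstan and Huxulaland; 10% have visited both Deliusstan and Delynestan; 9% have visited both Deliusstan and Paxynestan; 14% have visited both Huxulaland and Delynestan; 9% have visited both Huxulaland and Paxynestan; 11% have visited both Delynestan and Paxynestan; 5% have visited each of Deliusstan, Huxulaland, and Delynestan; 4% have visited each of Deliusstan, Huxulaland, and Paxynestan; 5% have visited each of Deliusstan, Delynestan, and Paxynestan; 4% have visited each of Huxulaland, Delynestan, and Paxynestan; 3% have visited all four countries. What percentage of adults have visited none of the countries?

By inclusion-exclusion,
P(at least one) = 39 + 36 + 39 + 30 − 15 − 10 − 9 − 14 − 9 − 11 + 5 + 4 + 5 + 4 − 3 = 91%
P(none) = 100% − 91% = 9%

9%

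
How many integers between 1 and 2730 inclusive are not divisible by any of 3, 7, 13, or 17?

By inclusion–exclusion:
910 + 390 + 210 + 160 − 130 − 70 − 53 − 30 − 22 − 12 + 10 + 7 + 4 + 1 − 0 = 1375
2730 − 1375 = 1355

1355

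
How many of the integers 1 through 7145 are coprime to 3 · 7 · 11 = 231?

3713

By inclusion–exclusion:
⌊7145/3⌋ + ⌊7145/7⌋ + ⌊7145/11⌋ − ⌊7145/21⌋ − ⌊7145/33⌋ − ⌊7145/77⌋ + ⌊7145/231⌋ = 2381 + 1020 + 649 − 340 − 216 − 92 + 30 = 3432
7145 − 3432 = 3713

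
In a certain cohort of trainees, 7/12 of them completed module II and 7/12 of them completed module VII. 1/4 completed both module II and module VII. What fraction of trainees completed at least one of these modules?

Inclusion–exclusion gives
P(at least one) = 7/12 + 7/12 − 1/4 = 11/12

11/12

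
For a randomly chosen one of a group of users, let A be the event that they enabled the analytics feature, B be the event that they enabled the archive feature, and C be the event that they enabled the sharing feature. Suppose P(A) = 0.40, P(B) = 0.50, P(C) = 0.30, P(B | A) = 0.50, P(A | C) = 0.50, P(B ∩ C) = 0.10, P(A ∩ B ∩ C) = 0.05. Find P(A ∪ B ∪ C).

P(A ∩ B) = P(A)·P(B|A) = 0.40 × 0.50 = 0.20
P(A ∩ C) = P(C)·P(A|C) = 0.30 × 0.50 = 0.15
P(A ∪ B ∪ C) = 0.40 + 0.50 + 0.30 − 0.20 − 0.15 − 0.10 + 0.05 = 0.80

0.80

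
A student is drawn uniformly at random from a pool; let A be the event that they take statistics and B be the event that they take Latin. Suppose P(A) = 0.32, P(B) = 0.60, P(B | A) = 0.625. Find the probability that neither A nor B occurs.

0.28

P(A ∩ B) = P(A)·P(B|A) = 0.32 × 0.625 = 0.20
P(A ∪ B) = 0.32 + 0.60 − 0.20 = 0.72
P(none) = 1 − 0.72 = 0.28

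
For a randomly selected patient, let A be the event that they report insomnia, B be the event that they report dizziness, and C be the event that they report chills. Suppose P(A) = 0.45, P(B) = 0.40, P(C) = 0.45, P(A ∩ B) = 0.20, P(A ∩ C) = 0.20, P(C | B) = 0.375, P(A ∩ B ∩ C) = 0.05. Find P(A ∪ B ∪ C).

0.80

P(B ∩ C) = P(B)·P(C|B) = 0.40 × 0.375 = 0.15
P(A ∪ B ∪ C) = 0.45 + 0.40 + 0.45 − 0.20 − 0.20 − 0.15 + 0.05 = 0.80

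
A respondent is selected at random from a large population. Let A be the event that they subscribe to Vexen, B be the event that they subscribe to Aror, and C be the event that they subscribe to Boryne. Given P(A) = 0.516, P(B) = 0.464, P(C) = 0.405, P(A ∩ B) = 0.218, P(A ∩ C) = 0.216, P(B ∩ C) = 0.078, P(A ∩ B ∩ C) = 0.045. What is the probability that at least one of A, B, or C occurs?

P(A ∪ B ∪ C) = 0.516 + 0.464 + 0.405 − 0.218 − 0.216 − 0.078 + 0.045 = 0.918

0.918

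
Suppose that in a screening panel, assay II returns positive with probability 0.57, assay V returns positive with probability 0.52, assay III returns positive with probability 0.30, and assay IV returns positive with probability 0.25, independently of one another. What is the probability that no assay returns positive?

P(none) = (1 − 0.57) × (1 − 0.52) × (1 − 0.30) × (1 − 0.25) = 0.43 × 0.48 × 0.70 × 0.75 = 0.10836

0.10836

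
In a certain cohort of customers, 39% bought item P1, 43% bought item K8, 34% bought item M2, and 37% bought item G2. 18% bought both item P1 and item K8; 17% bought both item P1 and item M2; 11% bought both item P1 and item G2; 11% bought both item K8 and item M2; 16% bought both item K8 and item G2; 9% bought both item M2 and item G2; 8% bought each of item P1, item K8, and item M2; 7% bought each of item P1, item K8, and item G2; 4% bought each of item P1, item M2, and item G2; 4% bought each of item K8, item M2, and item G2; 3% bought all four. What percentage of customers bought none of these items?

9%

Inclusion–exclusion gives
P(at least one) = 39 + 43 + 34 + 37 − 18 − 17 − 11 − 11 − 16 − 9 + 8 + 7 + 4 + 4 − 3 = 91%
P(none) = 100% − 91% = 9%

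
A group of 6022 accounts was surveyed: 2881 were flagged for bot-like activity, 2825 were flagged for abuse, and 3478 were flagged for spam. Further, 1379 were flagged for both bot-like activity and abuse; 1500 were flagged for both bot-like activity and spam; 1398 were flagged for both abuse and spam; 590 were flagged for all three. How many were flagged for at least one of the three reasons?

|union| = 2881 + 2825 + 3478 − 1379 − 1500 − 1398 + 590 = 5497

5497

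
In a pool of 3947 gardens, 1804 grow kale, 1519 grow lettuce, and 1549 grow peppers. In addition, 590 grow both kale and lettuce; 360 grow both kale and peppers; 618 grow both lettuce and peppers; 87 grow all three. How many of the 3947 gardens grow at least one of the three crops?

|union| = 1804 + 1519 + 1549 − 590 − 360 − 618 + 87 = 3391

3391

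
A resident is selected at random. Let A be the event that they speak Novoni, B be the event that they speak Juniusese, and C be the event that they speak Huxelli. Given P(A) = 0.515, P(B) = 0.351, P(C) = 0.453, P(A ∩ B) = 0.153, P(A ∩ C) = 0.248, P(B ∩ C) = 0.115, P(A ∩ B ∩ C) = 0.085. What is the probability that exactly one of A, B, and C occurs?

By inclusion–exclusion (exactly-one form):
P(exactly one) = 0.515 + 0.351 + 0.453 − 2·0.153 − 2·0.248 − 2·0.115 + 3·0.085 = 0.542

0.542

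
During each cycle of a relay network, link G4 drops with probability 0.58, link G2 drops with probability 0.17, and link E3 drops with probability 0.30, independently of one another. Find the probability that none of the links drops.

P(none) = (1 − 0.58) × (1 − 0.17) × (1 − 0.30) = 0.42 × 0.83 × 0.70 = 0.24402

0.24402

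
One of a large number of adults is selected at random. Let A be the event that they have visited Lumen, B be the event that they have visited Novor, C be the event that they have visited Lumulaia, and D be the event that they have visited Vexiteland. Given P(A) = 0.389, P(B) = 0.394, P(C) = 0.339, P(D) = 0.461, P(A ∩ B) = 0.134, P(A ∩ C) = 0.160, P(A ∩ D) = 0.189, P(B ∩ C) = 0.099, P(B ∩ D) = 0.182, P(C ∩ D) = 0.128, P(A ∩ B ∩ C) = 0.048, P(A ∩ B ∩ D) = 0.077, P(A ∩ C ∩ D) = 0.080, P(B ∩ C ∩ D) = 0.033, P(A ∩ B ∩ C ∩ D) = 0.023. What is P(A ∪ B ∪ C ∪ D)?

By inclusion–exclusion:
P(A ∪ B ∪ C ∪ D) = 0.389 + 0.394 + 0.339 + 0.461 − 0.134 − 0.160 − 0.189 − 0.099 − 0.182 − 0.128 + 0.048 + 0.077 + 0.080 + 0.033 − 0.023 = 0.906

0.906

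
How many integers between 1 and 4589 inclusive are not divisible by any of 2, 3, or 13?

1412

By inclusion-exclusion,
2294 + 1529 + 353 − 764 − 176 − 117 + 58 = 3177
4589 − 3177 = 1412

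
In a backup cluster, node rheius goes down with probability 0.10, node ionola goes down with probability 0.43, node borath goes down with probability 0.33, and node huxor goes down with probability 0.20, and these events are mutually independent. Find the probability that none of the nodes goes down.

P(none) = (1 − 0.10) × (1 − 0.43) × (1 − 0.33) × (1 − 0.20) = 0.90 × 0.57 × 0.67 × 0.80 = 0.274968

0.274968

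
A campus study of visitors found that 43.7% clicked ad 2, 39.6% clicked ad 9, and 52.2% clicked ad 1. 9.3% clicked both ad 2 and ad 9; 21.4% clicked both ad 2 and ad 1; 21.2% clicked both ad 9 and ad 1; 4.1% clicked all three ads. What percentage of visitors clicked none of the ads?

12.3%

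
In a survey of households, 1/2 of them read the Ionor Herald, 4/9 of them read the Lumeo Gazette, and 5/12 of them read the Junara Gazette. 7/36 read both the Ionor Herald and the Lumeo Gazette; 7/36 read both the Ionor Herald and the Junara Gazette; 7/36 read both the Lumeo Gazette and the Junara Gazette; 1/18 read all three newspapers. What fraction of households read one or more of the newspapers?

5/6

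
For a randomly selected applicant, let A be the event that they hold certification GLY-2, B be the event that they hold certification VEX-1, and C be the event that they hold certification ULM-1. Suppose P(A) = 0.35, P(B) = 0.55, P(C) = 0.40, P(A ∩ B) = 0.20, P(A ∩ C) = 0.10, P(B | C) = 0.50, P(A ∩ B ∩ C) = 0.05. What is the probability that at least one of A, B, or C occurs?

P(B ∩ C) = P(C)·P(B|C) = 0.40 × 0.50 = 0.20
By inclusion-exclusion,
P(A ∪ B ∪ C) = 0.35 + 0.55 + 0.40 − 0.20 − 0.10 − 0.20 + 0.05 = 0.85

0.85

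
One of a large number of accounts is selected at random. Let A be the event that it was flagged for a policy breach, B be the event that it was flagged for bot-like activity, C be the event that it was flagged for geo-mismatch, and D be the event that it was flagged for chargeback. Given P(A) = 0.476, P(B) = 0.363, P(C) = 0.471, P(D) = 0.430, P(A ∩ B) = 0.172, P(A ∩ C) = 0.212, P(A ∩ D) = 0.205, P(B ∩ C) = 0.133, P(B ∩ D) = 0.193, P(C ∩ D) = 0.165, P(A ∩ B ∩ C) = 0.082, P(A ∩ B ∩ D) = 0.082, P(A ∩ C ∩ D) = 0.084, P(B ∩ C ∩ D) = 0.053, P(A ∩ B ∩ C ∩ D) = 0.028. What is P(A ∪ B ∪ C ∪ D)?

P(A ∪ B ∪ C ∪ D) = 0.476 + 0.363 + 0.471 + 0.430 − 0.172 − 0.212 − 0.205 − 0.133 − 0.193 − 0.165 + 0.082 + 0.082 + 0.084 + 0.053 − 0.028 = 0.933

0.933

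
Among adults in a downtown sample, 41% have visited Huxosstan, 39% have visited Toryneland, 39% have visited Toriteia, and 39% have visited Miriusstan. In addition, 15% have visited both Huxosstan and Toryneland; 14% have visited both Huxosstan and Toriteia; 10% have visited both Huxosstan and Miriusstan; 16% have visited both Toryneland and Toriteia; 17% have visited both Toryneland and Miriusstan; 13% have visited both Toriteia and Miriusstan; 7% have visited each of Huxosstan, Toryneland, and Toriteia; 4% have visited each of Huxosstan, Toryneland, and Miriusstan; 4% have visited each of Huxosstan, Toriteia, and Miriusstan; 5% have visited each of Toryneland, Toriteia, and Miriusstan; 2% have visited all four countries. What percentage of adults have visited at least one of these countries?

91%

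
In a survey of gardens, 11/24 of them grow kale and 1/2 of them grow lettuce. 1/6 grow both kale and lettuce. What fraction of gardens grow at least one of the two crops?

19/24

P(union) = 11/24 + 1/2 − 1/6 = 19/24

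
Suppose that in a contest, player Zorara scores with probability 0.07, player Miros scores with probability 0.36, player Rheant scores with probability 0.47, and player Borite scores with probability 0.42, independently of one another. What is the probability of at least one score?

0.81703552

P(none) = (1 − 0.07) × (1 − 0.36) × (1 − 0.47) × (1 − 0.42) = 0.93 × 0.64 × 0.53 × 0.58 = 0.18296448
P(at least one) = 1 − 0.18296448 = 0.81703552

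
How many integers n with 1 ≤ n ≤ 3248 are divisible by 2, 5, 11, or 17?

2137

⌊3248/2⌋ + ⌊3248/5⌋ + ⌊3248/11⌋ + ⌊3248/17⌋ − ⌊3248/10⌋ − ⌊3248/22⌋ − ⌊3248/34⌋ − ⌊3248/55⌋ − ⌊3248/85⌋ − ⌊3248/187⌋ + ⌊3248/110⌋ + ⌊3248/170⌋ + ⌊3248/374⌋ + ⌊3248/935⌋ − ⌊3248/1870⌋ = 1624 + 649 + 295 + 191 − 324 − 147 − 95 − 59 − 38 − 17 + 29 + 19 + 8 + 3 − 1 = 2137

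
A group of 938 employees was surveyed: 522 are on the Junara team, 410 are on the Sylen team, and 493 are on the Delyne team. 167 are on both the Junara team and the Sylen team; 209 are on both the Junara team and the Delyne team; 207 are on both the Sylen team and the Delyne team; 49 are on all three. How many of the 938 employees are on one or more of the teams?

By inclusion–exclusion:
|union| = 522 + 410 + 493 − 167 − 209 − 207 + 49 = 891

891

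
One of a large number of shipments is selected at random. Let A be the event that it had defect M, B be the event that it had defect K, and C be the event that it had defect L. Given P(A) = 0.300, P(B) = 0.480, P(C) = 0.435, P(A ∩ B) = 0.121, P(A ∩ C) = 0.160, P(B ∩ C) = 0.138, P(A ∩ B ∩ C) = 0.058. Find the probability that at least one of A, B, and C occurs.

0.854

By inclusion-exclusion,
P(A ∪ B ∪ C) = 0.300 + 0.480 + 0.435 − 0.121 − 0.160 − 0.138 + 0.058 = 0.854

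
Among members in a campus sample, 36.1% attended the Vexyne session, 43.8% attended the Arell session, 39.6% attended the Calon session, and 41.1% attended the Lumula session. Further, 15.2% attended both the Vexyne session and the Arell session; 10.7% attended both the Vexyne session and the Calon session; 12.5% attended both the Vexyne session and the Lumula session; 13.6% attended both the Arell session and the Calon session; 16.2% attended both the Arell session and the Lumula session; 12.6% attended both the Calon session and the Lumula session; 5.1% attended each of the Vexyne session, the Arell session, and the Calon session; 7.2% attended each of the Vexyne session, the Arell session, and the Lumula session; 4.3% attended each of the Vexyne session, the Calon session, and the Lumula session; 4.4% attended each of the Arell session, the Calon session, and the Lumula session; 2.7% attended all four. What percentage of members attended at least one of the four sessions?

By inclusion-exclusion,
P(union) = 36.1 + 43.8 + 39.6 + 41.1 − 15.2 − 10.7 − 12.5 − 13.6 − 16.2 − 12.6 + 5.1 + 7.2 + 4.3 + 4.4 − 2.7 = 98.1%

98.1%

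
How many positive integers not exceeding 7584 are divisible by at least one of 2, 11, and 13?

By inclusion–exclusion:
3792 + 689 + 583 − 344 − 291 − 53 + 26 = 4402

4402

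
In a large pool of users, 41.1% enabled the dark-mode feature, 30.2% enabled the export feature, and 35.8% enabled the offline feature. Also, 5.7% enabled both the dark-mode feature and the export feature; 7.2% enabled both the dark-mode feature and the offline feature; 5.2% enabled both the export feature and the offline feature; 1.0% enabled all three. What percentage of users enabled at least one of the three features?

90.0%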